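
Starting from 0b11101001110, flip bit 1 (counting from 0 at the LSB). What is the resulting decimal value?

1868

x = 11101001110
bit 1 is currently 1; toggle it via x ^ (1 << 1) = x ^ 2
→ 11101001100 = 1868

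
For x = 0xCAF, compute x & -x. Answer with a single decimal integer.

1

x = 110010101111 = 3247
-x (two's complement) = …001101010001
AND   = 000000000001 = 1
(x & -x isolates the lowest set bit of x.)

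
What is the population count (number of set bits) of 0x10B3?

0x10B3 = 1000010110011
Count the 1s: 1 + 1 + 1 + 1 + 1 + 1 = 6

6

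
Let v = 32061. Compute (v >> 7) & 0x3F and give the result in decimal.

v = 111110100111101
Shift right by 7: 11111010
Mask low 6 bits: 111010 = 58

58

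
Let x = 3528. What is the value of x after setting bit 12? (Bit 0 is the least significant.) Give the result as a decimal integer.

7624

x = 0000110111001000
bit 12 is currently 0; set it via x | (1 << 12) = x | 4096
→ 0001110111001000 = 7624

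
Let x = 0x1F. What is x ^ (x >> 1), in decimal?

16

x = 11111 = 31
x>>1 = 01111
XOR  = 10000 = 16
(x ^ (x >> 1) gives the standard binary-reflected Gray code of x.)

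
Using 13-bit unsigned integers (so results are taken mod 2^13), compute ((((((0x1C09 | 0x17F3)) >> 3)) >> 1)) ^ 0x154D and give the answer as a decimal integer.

0x1C09 = 1110000001001
0x17F3 = 1011111110011
→ | → 1111111111011 = 8187
→ >> 3 → 0001111111111 = 1023
→ >> 1 → 0000111111111 = 511
0x154D = 1010101001101
→ ^ → 1010010110010 = 5298

5298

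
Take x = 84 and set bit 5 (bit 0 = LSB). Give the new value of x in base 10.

x = 001010100
bit 5 is currently 0; set it via x | (1 << 5) = x | 32
→ 001110100 = 116

116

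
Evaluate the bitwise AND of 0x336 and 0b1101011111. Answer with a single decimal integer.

0x336 = 1100110110
b = 1101011111
AND → 1100010110 = 790

790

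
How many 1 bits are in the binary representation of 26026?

26026 = 110010110101010
Count the 1s: 1 + 1 + 1 + 1 + 1 + 1 + 1 + 1 = 8

8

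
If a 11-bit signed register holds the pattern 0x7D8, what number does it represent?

pattern = 11111011000 (MSB is 1 ⇒ negative)
Invert: 00000100111, add 1 → 00000101000 = 40, so the value is -40.
(Equivalently: 2008 - 2^11 = 2008 - 2048 = -40.)

-40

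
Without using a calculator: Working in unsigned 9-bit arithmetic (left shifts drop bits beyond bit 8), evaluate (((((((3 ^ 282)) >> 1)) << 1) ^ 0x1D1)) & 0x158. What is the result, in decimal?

72

3 = 000000011
282 = 100011010
→ ^ → 100011001 = 281
→ >> 1 → 010001100 = 140
→ << 1 (mod 2^9) → 100011000 = 280
0x1D1 = 111010001
→ ^ → 011001001 = 201
0x158 = 101011000
→ & → 001001000 = 72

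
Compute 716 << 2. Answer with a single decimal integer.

2864

716 = 001011001100
shift left by 2 → 101100110000 = 2864
(equivalently, 716 × 2^2 = 716 × 4)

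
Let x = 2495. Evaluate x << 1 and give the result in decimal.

2495 = 0100110111111
shift left by 1 → 1001101111110 = 4990
(equivalently, 2495 × 2^1 = 2495 × 2)

4990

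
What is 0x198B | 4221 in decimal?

0x198B = 1100110001011
4221 = 1000001111101
 OR → 1100111111111 = 6655

6655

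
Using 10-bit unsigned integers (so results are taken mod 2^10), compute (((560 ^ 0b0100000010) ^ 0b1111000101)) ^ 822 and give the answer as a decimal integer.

961

560 = 1000110000
0b0100000010 = 0100000010
→ ^ → 1100110010 = 818
0b1111000101 = 1111000101
→ ^ → 0011110111 = 247
822 = 1100110110
→ ^ → 1111000001 = 961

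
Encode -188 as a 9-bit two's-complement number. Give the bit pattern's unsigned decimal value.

324

188 in 9 bits: 010111100
Invert: 101000011
Add 1:  101000100 = 324
(Check: 2^9 - 188 = 512 - 188 = 324.)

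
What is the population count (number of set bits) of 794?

5

794 = 1100011010
Count the 1s: 1 + 1 + 1 + 1 + 1 = 5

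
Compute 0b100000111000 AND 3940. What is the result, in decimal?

a = 100000111000
3940 = 111101100100
AND → 100000100000 = 2080

2080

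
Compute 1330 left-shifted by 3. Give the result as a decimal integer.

10640

1330 = 00010100110010
shift left by 3 → 10100110010000 = 10640
(equivalently, 1330 × 2^3 = 1330 × 8)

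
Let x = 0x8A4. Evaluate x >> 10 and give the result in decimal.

0x8A4 = 100010100100
shift right by 10 → 000000000010 = 2
(equivalently, floor(2212 / 1024))

2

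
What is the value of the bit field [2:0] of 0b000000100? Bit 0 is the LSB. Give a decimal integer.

4

v = 000000100
Shift right by 0: 000000100
Mask low 3 bits: 100 = 4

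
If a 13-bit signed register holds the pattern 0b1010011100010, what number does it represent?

-2846

pattern = 1010011100010 (MSB is 1 ⇒ negative)
Invert: 0101100011101, add 1 → 0101100011110 = 2846, so the value is -2846.
(Equivalently: 5346 - 2^13 = 5346 - 8192 = -2846.)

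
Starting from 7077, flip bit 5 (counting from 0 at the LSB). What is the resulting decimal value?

7045

x = 01101110100101
bit 5 is currently 1; toggle it via x ^ (1 << 5) = x ^ 32
→ 01101110000101 = 7045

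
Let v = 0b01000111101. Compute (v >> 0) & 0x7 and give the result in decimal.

v = 01000111101
Shift right by 0: 01000111101
Mask low 3 bits: 101 = 5

5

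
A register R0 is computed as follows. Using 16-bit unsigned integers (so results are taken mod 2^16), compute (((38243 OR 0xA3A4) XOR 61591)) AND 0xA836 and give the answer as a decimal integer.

48

38243 = 1001010101100011
0xA3A4 = 1010001110100100
→ OR → 1011011111100111 = 47079
61591 = 1111000010010111
→ XOR → 0100011101110000 = 18288
0xA836 = 1010100000110110
→ AND → 0000000000110000 = 48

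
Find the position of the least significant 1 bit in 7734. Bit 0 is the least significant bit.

1

7734 = 1111000110110
Trailing zeros: 1, so the lowest set bit is bit 1 (value 2).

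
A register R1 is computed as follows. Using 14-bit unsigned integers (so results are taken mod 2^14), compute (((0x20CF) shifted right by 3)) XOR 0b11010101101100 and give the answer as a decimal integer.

0x20CF = 10000011001111
→ shifted right by 3 → 00010000011001 = 1049
0b11010101101100 = 11010101101100
→ XOR → 11000101110101 = 12661

12661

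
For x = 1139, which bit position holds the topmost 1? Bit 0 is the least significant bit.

10

1139 = 10001110011
The topmost 1 is at position 10 (since 2^10 = 1024 ≤ 1139 < 2048).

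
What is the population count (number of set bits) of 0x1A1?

4

0x1A1 = 110100001
Count the 1s: 1 + 1 + 1 + 1 = 4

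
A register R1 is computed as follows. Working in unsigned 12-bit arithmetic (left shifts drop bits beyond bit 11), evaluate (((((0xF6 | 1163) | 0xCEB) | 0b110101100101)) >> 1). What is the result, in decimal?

0xF6 = 000011110110
1163 = 010010001011
→ | → 010011111111 = 1279
0xCEB = 110011101011
→ | → 110011111111 = 3327
0b110101100101 = 110101100101
→ | → 110111111111 = 3583
→ >> 1 → 011011111111 = 1791

1791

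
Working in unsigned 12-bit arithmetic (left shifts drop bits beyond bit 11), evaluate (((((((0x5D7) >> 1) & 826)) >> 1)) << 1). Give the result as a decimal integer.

0x5D7 = 010111010111
→ >> 1 → 001011101011 = 747
826 = 001100111010
→ & → 001000101010 = 554
→ >> 1 → 000100010101 = 277
→ << 1 (mod 2^12) → 001000101010 = 554

554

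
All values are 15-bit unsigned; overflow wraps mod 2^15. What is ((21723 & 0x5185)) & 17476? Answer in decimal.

16384

21723 = 101010011011011
0x5185 = 101000110000101
→ & → 101000010000001 = 20609
17476 = 100010001000100
→ & → 100000000000000 = 16384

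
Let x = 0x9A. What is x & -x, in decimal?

x = 10011010 = 154
-x (two's complement) = …01100110
AND   = 00000010 = 2
(x & -x isolates the lowest set bit of x.)

2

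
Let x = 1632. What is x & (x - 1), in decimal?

1600

x = 11001100000 = 1632
x - 1 = 11001011111
AND   = 11001000000 = 1600
(x & (x - 1) clears the lowest set bit of x.)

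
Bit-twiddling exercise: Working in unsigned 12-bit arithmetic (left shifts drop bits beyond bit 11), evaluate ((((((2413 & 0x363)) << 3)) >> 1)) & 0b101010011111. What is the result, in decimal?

2413 = 100101101101
0x363 = 001101100011
→ & → 000101100001 = 353
→ << 3 (mod 2^12) → 101100001000 = 2824
→ >> 1 → 010110000100 = 1412
0b101010011111 = 101010011111
→ & → 000010000100 = 132

132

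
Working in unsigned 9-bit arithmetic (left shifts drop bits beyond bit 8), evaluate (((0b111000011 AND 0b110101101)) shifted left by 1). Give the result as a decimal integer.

258

0b111000011 = 111000011
0b110101101 = 110101101
→ AND → 110000001 = 385
→ shifted left by 1 (mod 2^9) → 100000010 = 258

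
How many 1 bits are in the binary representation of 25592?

9

25592 = 110001111111000
Count the 1s: 1 + 1 + 1 + 1 + 1 + 1 + 1 + 1 + 1 = 9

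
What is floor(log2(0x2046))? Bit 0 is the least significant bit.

0x2046 = 10000001000110
The topmost 1 is at position 13 (since 2^13 = 8192 ≤ 8262 < 16384).

13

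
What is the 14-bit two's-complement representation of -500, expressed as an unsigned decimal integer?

500 in 14 bits: 00000111110100
Invert: 11111000001011
Add 1:  11111000001100 = 15884
(Check: 2^14 - 500 = 16384 - 500 = 15884.)

15884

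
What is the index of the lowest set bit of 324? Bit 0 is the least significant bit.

324 = 101000100
Trailing zeros: 2, so the lowest set bit is bit 2 (value 4).

2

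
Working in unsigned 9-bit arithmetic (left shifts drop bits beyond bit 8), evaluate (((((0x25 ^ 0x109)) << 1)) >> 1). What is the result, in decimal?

44

0x25 = 000100101
0x109 = 100001001
→ ^ → 100101100 = 300
→ << 1 (mod 2^9) → 001011000 = 88
→ >> 1 → 000101100 = 44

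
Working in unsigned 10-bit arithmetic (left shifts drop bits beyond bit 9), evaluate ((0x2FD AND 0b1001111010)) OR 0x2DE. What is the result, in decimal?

766

0x2FD = 1011111101
0b1001111010 = 1001111010
→ AND → 1001111000 = 632
0x2DE = 1011011110
→ OR → 1011111110 = 766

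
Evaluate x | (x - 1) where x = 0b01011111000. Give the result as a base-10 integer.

x = 1011111000 = 760
x - 1 = 1011110111
OR    = 1011111111 = 767
(x | (x - 1) sets all bits below the lowest set bit.)

767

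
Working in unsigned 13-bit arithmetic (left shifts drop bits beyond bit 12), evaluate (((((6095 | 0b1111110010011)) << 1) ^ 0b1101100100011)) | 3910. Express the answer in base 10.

4063

6095 = 1011111001111
0b1111110010011 = 1111110010011
→ | → 1111111011111 = 8159
→ << 1 (mod 2^13) → 1111110111110 = 8126
0b1101100100011 = 1101100100011
→ ^ → 0010010011101 = 1181
3910 = 0111101000110
→ | → 0111111011111 = 4063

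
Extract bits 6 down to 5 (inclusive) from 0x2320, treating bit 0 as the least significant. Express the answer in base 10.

v = 10001100100000
Shift right by 5: 100011001
Mask low 2 bits: 01 = 1

1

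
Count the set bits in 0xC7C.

0xC7C = 110001111100
Count the 1s: 1 + 1 + 1 + 1 + 1 + 1 + 1 = 7

7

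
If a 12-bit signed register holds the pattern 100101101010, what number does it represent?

pattern = 100101101010 (MSB is 1 ⇒ negative)
Invert: 011010010101, add 1 → 011010010110 = 1686, so the value is -1686.
(Equivalently: 2410 - 2^12 = 2410 - 4096 = -1686.)

-1686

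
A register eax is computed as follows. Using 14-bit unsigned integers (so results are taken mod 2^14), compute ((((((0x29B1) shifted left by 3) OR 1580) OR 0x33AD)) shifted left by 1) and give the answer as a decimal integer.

16218

0x29B1 = 10100110110001
→ shifted left by 3 (mod 2^14) → 00110110001000 = 3464
1580 = 00011000101100
→ OR → 00111110101100 = 4012
0x33AD = 11001110101101
→ OR → 11111110101101 = 16301
→ shifted left by 1 (mod 2^14) → 11111101011010 = 16218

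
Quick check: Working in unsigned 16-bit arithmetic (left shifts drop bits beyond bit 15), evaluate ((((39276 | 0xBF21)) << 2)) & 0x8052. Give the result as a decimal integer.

32784

39276 = 1001100101101100
0xBF21 = 1011111100100001
→ | → 1011111101101101 = 49005
→ << 2 (mod 2^16) → 1111110110110100 = 64948
0x8052 = 1000000001010010
→ & → 1000000000010000 = 32784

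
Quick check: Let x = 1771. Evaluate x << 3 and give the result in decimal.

14168

1771 = 00011011101011
shift left by 3 → 11011101011000 = 14168
(equivalently, 1771 × 2^3 = 1771 × 8)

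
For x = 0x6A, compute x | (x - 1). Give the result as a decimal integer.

107

x = 1101010 = 106
x - 1 = 1101001
OR    = 1101011 = 107
(x | (x - 1) sets all bits below the lowest set bit.)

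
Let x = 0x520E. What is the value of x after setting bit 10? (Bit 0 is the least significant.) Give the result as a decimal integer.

x = 0101001000001110
bit 10 is currently 0; set it via x | (1 << 10) = x | 1024
→ 0101011000001110 = 22030

22030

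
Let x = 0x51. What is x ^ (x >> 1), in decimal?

x = 1010001 = 81
x>>1 = 0101000
XOR  = 1111001 = 121
(x ^ (x >> 1) gives the standard binary-reflected Gray code of x.)

121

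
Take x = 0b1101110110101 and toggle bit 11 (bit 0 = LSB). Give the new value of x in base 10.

5045

x = 1101110110101
bit 11 is currently 1; toggle it via x ^ (1 << 11) = x ^ 2048
→ 1001110110101 = 5045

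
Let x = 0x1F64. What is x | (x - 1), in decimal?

8039

x = 1111101100100 = 8036
x - 1 = 1111101100011
OR    = 1111101100111 = 8039
(x | (x - 1) sets all bits below the lowest set bit.)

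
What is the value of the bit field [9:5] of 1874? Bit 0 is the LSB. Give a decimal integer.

v = 011101010010
Shift right by 5: 0111010
Mask low 5 bits: 11010 = 26

26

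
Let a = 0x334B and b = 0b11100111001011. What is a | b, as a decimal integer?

0x334B = 11001101001011
b = 11100111001011
 OR → 11101111001011 = 15307

15307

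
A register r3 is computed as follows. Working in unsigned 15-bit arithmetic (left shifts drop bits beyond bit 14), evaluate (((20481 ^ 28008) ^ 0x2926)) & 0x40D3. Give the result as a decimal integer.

20481 = 101000000000001
28008 = 110110101101000
→ ^ → 011110101101001 = 15721
0x2926 = 010100100100110
→ ^ → 001010001001111 = 5199
0x40D3 = 100000011010011
→ & → 000000001000011 = 67

67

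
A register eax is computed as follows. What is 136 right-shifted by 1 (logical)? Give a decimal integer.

68

136 = 10001000
shift right by 1 → 01000100 = 68
(equivalently, floor(136 / 2))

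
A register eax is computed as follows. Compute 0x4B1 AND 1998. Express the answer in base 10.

1152

0x4B1 = 10010110001
1998 = 11111001110
AND → 10010000000 = 1152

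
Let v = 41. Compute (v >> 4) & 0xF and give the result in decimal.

v = 000101001
Shift right by 4: 00010
Mask low 4 bits: 0010 = 2

2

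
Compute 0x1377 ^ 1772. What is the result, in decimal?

5531

0x1377 = 1001101110111
1772 = 0011011101100
XOR → 1010110011011 = 5531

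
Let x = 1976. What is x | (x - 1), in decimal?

1983

x = 11110111000 = 1976
x - 1 = 11110110111
OR    = 11110111111 = 1983
(x | (x - 1) sets all bits below the lowest set bit.)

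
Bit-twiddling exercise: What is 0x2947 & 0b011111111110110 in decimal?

10566

0x2947 = 10100101000111
b = 11111111110110
AND → 10100101000110 = 10566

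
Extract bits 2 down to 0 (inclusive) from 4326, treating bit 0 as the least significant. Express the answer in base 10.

6

v = 1000011100110
Shift right by 0: 1000011100110
Mask low 3 bits: 110 = 6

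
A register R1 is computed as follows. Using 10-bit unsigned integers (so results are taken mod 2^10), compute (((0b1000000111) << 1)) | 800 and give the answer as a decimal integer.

0b1000000111 = 1000000111
→ << 1 (mod 2^10) → 0000001110 = 14
800 = 1100100000
→ | → 1100101110 = 814

814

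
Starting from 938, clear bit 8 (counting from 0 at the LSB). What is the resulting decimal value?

x = 1110101010
bit 8 is currently 1; clear it via x & ~(1 << 8) = x & ~256
→ 1010101010 = 682

682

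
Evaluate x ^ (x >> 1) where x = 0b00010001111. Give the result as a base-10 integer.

x = 10001111 = 143
x>>1 = 01000111
XOR  = 11001000 = 200
(x ^ (x >> 1) gives the standard binary-reflected Gray code of x.)

200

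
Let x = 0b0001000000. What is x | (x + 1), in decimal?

65

x = 1000000 = 64
x + 1 = 1000001
OR    = 1000001 = 65
(x | (x + 1) sets the lowest cleared bit.)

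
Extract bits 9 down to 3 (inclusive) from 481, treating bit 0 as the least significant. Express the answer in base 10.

60

v = 0111100001
Shift right by 3: 0111100
Mask low 7 bits: 0111100 = 60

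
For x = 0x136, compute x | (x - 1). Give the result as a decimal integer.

311

x = 100110110 = 310
x - 1 = 100110101
OR    = 100110111 = 311
(x | (x - 1) sets all bits below the lowest set bit.)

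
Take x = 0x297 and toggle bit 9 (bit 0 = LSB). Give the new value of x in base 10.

x = 01010010111
bit 9 is currently 1; toggle it via x ^ (1 << 9) = x ^ 512
→ 00010010111 = 151

151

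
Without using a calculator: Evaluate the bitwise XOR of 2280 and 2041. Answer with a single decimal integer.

3857

2280 = 100011101000
2041 = 011111111001
XOR → 111100010001 = 3857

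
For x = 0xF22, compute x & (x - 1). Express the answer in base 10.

x = 111100100010 = 3874
x - 1 = 111100100001
AND   = 111100100000 = 3872
(x & (x - 1) clears the lowest set bit of x.)

3872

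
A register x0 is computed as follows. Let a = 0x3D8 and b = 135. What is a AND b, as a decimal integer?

128

0x3D8 = 1111011000
135 = 0010000111
AND → 0010000000 = 128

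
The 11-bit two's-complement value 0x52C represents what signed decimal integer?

-724

pattern = 10100101100 (MSB is 1 ⇒ negative)
Invert: 01011010011, add 1 → 01011010100 = 724, so the value is -724.
(Equivalently: 1324 - 2^11 = 1324 - 2048 = -724.)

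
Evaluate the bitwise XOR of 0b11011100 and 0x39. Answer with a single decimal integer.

a = 11011100
0x39 = 00111001
XOR → 11100101 = 229

229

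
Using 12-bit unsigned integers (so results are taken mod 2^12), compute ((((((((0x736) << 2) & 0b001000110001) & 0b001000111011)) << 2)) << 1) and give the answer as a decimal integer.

0x736 = 011100110110
→ << 2 (mod 2^12) → 110011011000 = 3288
0b001000110001 = 001000110001
→ & → 000000010000 = 16
0b001000111011 = 001000111011
→ & → 000000010000 = 16
→ << 2 (mod 2^12) → 000001000000 = 64
→ << 1 (mod 2^12) → 000010000000 = 128

128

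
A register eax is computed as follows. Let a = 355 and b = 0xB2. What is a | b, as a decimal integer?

499

355 = 101100011
0xB2 = 010110010
 OR → 111110011 = 499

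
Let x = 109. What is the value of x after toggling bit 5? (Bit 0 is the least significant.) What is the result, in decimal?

x = 001101101
bit 5 is currently 1; toggle it via x ^ (1 << 5) = x ^ 32
→ 001001101 = 77

77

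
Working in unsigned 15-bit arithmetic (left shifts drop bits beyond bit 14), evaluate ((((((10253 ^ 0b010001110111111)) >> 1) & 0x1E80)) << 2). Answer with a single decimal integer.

4608

10253 = 010100000001101
0b010001110111111 = 010001110111111
→ ^ → 000101110110010 = 2994
→ >> 1 → 000010111011001 = 1497
0x1E80 = 001111010000000
→ & → 000010010000000 = 1152
→ << 2 (mod 2^15) → 001001000000000 = 4608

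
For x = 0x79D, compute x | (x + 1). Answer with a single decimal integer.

x = 11110011101 = 1949
x + 1 = 11110011110
OR    = 11110011111 = 1951
(x | (x + 1) sets the lowest cleared bit.)

1951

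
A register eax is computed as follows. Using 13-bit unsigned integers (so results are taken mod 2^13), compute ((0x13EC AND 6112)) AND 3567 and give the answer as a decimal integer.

480

0x13EC = 1001111101100
6112 = 1011111100000
→ AND → 1001111100000 = 5088
3567 = 0110111101111
→ AND → 0000111100000 = 480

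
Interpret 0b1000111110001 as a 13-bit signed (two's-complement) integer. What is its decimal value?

-3599

pattern = 1000111110001 (MSB is 1 ⇒ negative)
Invert: 0111000001110, add 1 → 0111000001111 = 3599, so the value is -3599.
(Equivalently: 4593 - 2^13 = 4593 - 8192 = -3599.)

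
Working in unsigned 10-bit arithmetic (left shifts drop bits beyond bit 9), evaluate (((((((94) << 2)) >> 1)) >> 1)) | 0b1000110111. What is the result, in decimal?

639

94 = 0001011110
→ << 2 (mod 2^10) → 0101111000 = 376
→ >> 1 → 0010111100 = 188
→ >> 1 → 0001011110 = 94
0b1000110111 = 1000110111
→ | → 1001111111 = 639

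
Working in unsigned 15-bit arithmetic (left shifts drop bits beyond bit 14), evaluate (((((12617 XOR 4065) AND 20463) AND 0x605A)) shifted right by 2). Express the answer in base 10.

2

12617 = 011000101001001
4065 = 000111111100001
→ XOR → 011111010101000 = 16040
20463 = 100111111101111
→ AND → 000111010101000 = 3752
0x605A = 110000001011010
→ AND → 000000000001000 = 8
→ shifted right by 2 → 000000000000010 = 2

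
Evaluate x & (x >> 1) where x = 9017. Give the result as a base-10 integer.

280

x = 10001100111001 = 9017
x>>1 = 01000110011100
AND  = 00000100011000 = 280
(x & (x >> 1) has a 1 wherever x has two consecutive 1 bits.)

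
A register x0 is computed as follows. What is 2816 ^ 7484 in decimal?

2816 = 0101100000000
7484 = 1110100111100
XOR → 1011000111100 = 5692

5692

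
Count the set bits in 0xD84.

0xD84 = 110110000100
Count the 1s: 1 + 1 + 1 + 1 + 1 = 5

5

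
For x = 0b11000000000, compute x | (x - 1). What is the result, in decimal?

x = 11000000000 = 1536
x - 1 = 10111111111
OR    = 11111111111 = 2047
(x | (x - 1) sets all bits below the lowest set bit.)

2047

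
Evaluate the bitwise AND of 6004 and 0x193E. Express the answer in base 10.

4404

6004 = 1011101110100
0x193E = 1100100111110
AND → 1000100110100 = 4404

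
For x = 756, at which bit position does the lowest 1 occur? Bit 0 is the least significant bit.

756 = 1011110100
Trailing zeros: 2, so the lowest set bit is bit 2 (value 4).

2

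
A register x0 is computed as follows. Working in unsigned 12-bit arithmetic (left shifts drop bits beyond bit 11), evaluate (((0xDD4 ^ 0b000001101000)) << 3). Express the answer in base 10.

3552

0xDD4 = 110111010100
0b000001101000 = 000001101000
→ ^ → 110110111100 = 3516
→ << 3 (mod 2^12) → 110111100000 = 3552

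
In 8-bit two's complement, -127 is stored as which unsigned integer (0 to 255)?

129

127 in 8 bits: 01111111
Invert: 10000000
Add 1:  10000001 = 129
(Check: 2^8 - 127 = 256 - 127 = 129.)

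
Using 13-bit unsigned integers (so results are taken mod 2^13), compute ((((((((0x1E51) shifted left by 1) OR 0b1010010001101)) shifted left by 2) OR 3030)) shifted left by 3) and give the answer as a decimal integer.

8176

0x1E51 = 1111001010001
→ shifted left by 1 (mod 2^13) → 1110010100010 = 7330
0b1010010001101 = 1010010001101
→ OR → 1110010101111 = 7343
→ shifted left by 2 (mod 2^13) → 1001010111100 = 4796
3030 = 0101111010110
→ OR → 1101111111110 = 7166
→ shifted left by 3 (mod 2^13) → 1111111110000 = 8176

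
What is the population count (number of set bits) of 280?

3

280 = 100011000
Count the 1s: 1 + 1 + 1 = 3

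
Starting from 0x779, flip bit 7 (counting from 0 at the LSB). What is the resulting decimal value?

x = 0011101111001
bit 7 is currently 0; toggle it via x ^ (1 << 7) = x ^ 128
→ 0011111111001 = 2041

2041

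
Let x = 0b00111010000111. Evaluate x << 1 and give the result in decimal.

7438

x = 0111010000111
shift left by 1 → 1110100001110 = 7438
(equivalently, 3719 × 2^1 = 3719 × 2)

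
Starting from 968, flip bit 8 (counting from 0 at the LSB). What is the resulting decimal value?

x = 001111001000
bit 8 is currently 1; toggle it via x ^ (1 << 8) = x ^ 256
→ 001011001000 = 712

712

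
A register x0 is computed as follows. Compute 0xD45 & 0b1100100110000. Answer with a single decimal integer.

0xD45 = 0110101000101
b = 1100100110000
AND → 0100100000000 = 2304

2304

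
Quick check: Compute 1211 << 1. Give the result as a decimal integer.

2422

1211 = 010010111011
shift left by 1 → 100101110110 = 2422
(equivalently, 1211 × 2^1 = 1211 × 2)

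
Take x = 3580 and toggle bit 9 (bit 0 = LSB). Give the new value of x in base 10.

4092

x = 000110111111100
bit 9 is currently 0; toggle it via x ^ (1 << 9) = x ^ 512
→ 000111111111100 = 4092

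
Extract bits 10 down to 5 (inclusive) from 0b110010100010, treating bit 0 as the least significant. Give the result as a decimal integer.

v = 110010100010
Shift right by 5: 1100101
Mask low 6 bits: 100101 = 37

37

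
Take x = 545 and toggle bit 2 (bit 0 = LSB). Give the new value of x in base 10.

x = 1000100001
bit 2 is currently 0; toggle it via x ^ (1 << 2) = x ^ 4
→ 1000100101 = 549

549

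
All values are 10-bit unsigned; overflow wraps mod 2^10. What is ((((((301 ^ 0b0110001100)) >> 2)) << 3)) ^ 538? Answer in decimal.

858

301 = 0100101101
0b0110001100 = 0110001100
→ ^ → 0010100001 = 161
→ >> 2 → 0000101000 = 40
→ << 3 (mod 2^10) → 0101000000 = 320
538 = 1000011010
→ ^ → 1101011010 = 858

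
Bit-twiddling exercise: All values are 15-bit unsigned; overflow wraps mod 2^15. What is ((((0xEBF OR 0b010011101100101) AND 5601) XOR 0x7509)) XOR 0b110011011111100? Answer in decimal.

0xEBF = 000111010111111
0b010011101100101 = 010011101100101
→ OR → 010111111111111 = 12287
5601 = 001010111100001
→ AND → 000010111100001 = 1505
0x7509 = 111010100001001
→ XOR → 111000011101000 = 28904
0b110011011111100 = 110011011111100
→ XOR → 001011000010100 = 5652

5652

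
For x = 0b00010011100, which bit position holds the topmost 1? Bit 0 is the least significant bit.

7

0b00010011100 = 10011100
The topmost 1 is at position 7 (since 2^7 = 128 ≤ 156 < 256).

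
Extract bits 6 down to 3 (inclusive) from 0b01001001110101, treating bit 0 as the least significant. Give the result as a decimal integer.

v = 01001001110101
Shift right by 3: 01001001110
Mask low 4 bits: 1110 = 14

14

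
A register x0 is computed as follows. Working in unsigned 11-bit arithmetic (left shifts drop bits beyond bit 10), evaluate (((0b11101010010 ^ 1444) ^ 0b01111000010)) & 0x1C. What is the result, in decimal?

0b11101010010 = 11101010010
1444 = 10110100100
→ ^ → 01011110110 = 758
0b01111000010 = 01111000010
→ ^ → 00100110100 = 308
0x1C = 00000011100
→ & → 00000010100 = 20

20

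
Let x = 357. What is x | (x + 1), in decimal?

x = 101100101 = 357
x + 1 = 101100110
OR    = 101100111 = 359
(x | (x + 1) sets the lowest cleared bit.)

359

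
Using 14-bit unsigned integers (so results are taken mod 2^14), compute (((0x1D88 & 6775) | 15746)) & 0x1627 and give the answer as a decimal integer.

5122

0x1D88 = 01110110001000
6775 = 01101001110111
→ & → 01100000000000 = 6144
15746 = 11110110000010
→ | → 11110110000010 = 15746
0x1627 = 01011000100111
→ & → 01010000000010 = 5122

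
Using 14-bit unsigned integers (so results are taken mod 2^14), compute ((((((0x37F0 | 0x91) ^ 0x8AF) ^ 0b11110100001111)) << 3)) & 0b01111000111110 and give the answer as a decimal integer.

0x37F0 = 11011111110000
0x91 = 00000010010001
→ | → 11011111110001 = 14321
0x8AF = 00100010101111
→ ^ → 11111101011110 = 16222
0b11110100001111 = 11110100001111
→ ^ → 00001001010001 = 593
→ << 3 (mod 2^14) → 01001010001000 = 4744
0b01111000111110 = 01111000111110
→ & → 01001000001000 = 4616

4616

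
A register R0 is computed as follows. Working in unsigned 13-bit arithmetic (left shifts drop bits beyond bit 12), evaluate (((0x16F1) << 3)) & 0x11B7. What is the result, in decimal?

0x16F1 = 1011011110001
→ << 3 (mod 2^13) → 1011110001000 = 6024
0x11B7 = 1000110110111
→ & → 1000110000000 = 4480

4480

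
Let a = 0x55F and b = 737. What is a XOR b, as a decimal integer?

0x55F = 10101011111
737 = 01011100001
XOR → 11110111110 = 1982

1982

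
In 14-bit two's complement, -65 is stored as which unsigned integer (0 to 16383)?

65 in 14 bits: 00000001000001
Invert: 11111110111110
Add 1:  11111110111111 = 16319
(Check: 2^14 - 65 = 16384 - 65 = 16319.)

16319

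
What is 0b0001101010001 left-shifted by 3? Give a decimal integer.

6792

x = 0001101010001
shift left by 3 → 1101010001000 = 6792
(equivalently, 849 × 2^3 = 849 × 8)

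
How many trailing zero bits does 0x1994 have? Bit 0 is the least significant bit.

0x1994 = 1100110010100
Trailing zeros: 2, so the lowest set bit is bit 2 (value 4).

2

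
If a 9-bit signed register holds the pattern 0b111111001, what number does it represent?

pattern = 111111001 (MSB is 1 ⇒ negative)
Invert: 000000110, add 1 → 000000111 = 7, so the value is -7.
(Equivalently: 505 - 2^9 = 505 - 512 = -7.)

-7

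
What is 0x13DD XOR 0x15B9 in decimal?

1636

0x13DD = 1001111011101
0x15B9 = 1010110111001
XOR → 0011001100100 = 1636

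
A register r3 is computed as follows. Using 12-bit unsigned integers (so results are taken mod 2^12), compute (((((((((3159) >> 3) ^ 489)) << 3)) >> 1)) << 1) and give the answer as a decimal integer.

792

3159 = 110001010111
→ >> 3 → 000110001010 = 394
489 = 000111101001
→ ^ → 000001100011 = 99
→ << 3 (mod 2^12) → 001100011000 = 792
→ >> 1 → 000110001100 = 396
→ << 1 (mod 2^12) → 001100011000 = 792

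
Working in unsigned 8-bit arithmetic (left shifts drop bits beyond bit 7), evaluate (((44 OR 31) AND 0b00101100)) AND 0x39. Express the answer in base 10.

44 = 00101100
31 = 00011111
→ OR → 00111111 = 63
0b00101100 = 00101100
→ AND → 00101100 = 44
0x39 = 00111001
→ AND → 00101000 = 40

40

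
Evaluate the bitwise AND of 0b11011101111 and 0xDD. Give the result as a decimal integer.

a = 11011101111
0xDD = 00011011101
AND → 00011001101 = 205

205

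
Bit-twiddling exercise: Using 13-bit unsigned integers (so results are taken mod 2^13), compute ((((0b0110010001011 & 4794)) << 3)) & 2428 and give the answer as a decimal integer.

80

0b0110010001011 = 0110010001011
4794 = 1001010111010
→ & → 0000010001010 = 138
→ << 3 (mod 2^13) → 0010001010000 = 1104
2428 = 0100101111100
→ & → 0000001010000 = 80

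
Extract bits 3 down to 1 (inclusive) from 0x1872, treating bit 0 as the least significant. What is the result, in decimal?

1

v = 1100001110010
Shift right by 1: 110000111001
Mask low 3 bits: 001 = 1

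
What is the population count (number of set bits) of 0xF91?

7

0xF91 = 111110010001
Count the 1s: 1 + 1 + 1 + 1 + 1 + 1 + 1 = 7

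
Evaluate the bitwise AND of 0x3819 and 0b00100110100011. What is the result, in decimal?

0x3819 = 11100000011001
b = 00100110100011
AND → 00100000000001 = 2049

2049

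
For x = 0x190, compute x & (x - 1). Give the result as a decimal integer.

x = 110010000 = 400
x - 1 = 110001111
AND   = 110000000 = 384
(x & (x - 1) clears the lowest set bit of x.)

384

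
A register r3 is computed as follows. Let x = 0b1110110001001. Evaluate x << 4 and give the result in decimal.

x = 00001110110001001
shift left by 4 → 11101100010010000 = 120976
(equivalently, 7561 × 2^4 = 7561 × 16)

120976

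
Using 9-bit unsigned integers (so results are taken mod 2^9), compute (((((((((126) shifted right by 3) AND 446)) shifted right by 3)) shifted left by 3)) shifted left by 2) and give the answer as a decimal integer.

32

126 = 001111110
→ shifted right by 3 → 000001111 = 15
446 = 110111110
→ AND → 000001110 = 14
→ shifted right by 3 → 000000001 = 1
→ shifted left by 3 (mod 2^9) → 000001000 = 8
→ shifted left by 2 (mod 2^9) → 000100000 = 32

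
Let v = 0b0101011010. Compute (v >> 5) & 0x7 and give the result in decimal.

2

v = 0101011010
Shift right by 5: 01010
Mask low 3 bits: 010 = 2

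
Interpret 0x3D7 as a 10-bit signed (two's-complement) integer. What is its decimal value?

pattern = 1111010111 (MSB is 1 ⇒ negative)
Invert: 0000101000, add 1 → 0000101001 = 41, so the value is -41.
(Equivalently: 983 - 2^10 = 983 - 1024 = -41.)

-41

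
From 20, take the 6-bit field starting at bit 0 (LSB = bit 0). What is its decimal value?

v = 00010100
Shift right by 0: 00010100
Mask low 6 bits: 010100 = 20

20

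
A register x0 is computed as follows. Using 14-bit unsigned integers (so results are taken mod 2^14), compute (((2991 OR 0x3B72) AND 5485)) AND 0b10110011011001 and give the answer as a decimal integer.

2991 = 00101110101111
0x3B72 = 11101101110010
→ OR → 11101111111111 = 15359
5485 = 01010101101101
→ AND → 01000101101101 = 4461
0b10110011011001 = 10110011011001
→ AND → 00000001001001 = 73

73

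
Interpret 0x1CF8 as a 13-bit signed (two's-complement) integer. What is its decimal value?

pattern = 1110011111000 (MSB is 1 ⇒ negative)
Invert: 0001100000111, add 1 → 0001100001000 = 776, so the value is -776.
(Equivalently: 7416 - 2^13 = 7416 - 8192 = -776.)

-776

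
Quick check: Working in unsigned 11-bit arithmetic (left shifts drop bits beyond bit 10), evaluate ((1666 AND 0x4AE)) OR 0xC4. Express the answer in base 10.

1222

1666 = 11010000010
0x4AE = 10010101110
→ AND → 10010000010 = 1154
0xC4 = 00011000100
→ OR → 10011000110 = 1222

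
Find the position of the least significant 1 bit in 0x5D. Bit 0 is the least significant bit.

0

0x5D = 1011101
Trailing zeros: 0, so the lowest set bit is bit 0 (value 1).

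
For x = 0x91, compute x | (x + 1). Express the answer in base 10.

x = 10010001 = 145
x + 1 = 10010010
OR    = 10010011 = 147
(x | (x + 1) sets the lowest cleared bit.)

147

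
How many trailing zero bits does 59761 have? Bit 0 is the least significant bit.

0

59761 = 1110100101110001
Trailing zeros: 0, so the lowest set bit is bit 0 (value 1).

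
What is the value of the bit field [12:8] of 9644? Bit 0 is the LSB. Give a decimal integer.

v = 10010110101100
Shift right by 8: 100101
Mask low 5 bits: 00101 = 5

5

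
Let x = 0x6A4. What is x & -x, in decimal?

x = 11010100100 = 1700
-x (two's complement) = …00101011100
AND   = 00000000100 = 4
(x & -x isolates the lowest set bit of x.)

4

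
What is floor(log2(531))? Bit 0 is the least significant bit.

9

531 = 1000010011
The topmost 1 is at position 9 (since 2^9 = 512 ≤ 531 < 1024).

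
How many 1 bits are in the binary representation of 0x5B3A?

9

0x5B3A = 101101100111010
Count the 1s: 1 + 1 + 1 + 1 + 1 + 1 + 1 + 1 + 1 = 9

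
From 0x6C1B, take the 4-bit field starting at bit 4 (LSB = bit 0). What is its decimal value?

1

v = 0110110000011011
Shift right by 4: 011011000001
Mask low 4 bits: 0001 = 1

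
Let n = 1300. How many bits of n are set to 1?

4

1300 = 10100010100
Count the 1s: 1 + 1 + 1 + 1 = 4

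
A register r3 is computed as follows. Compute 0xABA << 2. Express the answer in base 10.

0xABA = 00101010111010
shift left by 2 → 10101011101000 = 10984
(equivalently, 2746 × 2^2 = 2746 × 4)

10984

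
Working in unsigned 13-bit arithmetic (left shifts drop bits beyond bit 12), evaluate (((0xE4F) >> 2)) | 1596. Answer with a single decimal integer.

1983

0xE4F = 0111001001111
→ >> 2 → 0001110010011 = 915
1596 = 0011000111100
→ | → 0011110111111 = 1983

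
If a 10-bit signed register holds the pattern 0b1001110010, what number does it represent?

-398

pattern = 1001110010 (MSB is 1 ⇒ negative)
Invert: 0110001101, add 1 → 0110001110 = 398, so the value is -398.
(Equivalently: 626 - 2^10 = 626 - 1024 = -398.)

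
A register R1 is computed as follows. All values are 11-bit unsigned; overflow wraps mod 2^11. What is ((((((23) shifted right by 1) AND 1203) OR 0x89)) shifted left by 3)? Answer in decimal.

23 = 00000010111
→ shifted right by 1 → 00000001011 = 11
1203 = 10010110011
→ AND → 00000000011 = 3
0x89 = 00010001001
→ OR → 00010001011 = 139
→ shifted left by 3 (mod 2^11) → 10001011000 = 1112

1112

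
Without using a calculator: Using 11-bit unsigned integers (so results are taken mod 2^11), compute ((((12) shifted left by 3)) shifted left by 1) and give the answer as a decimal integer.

12 = 00000001100
→ shifted left by 3 (mod 2^11) → 00001100000 = 96
→ shifted left by 1 (mod 2^11) → 00011000000 = 192

192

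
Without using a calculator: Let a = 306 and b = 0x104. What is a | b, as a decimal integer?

310

306 = 100110010
0x104 = 100000100
 OR → 100110110 = 310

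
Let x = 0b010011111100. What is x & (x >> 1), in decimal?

x = 10011111100 = 1276
x>>1 = 01001111110
AND  = 00001111100 = 124
(x & (x >> 1) has a 1 wherever x has two consecutive 1 bits.)

124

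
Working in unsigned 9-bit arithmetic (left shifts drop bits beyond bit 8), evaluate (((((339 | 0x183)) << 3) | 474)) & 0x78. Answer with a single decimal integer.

339 = 101010011
0x183 = 110000011
→ | → 111010011 = 467
→ << 3 (mod 2^9) → 010011000 = 152
474 = 111011010
→ | → 111011010 = 474
0x78 = 001111000
→ & → 001011000 = 88

88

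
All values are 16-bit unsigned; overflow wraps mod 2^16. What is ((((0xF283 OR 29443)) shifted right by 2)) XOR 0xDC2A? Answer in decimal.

57546

0xF283 = 1111001010000011
29443 = 0111001100000011
→ OR → 1111001110000011 = 62339
→ shifted right by 2 → 0011110011100000 = 15584
0xDC2A = 1101110000101010
→ XOR → 1110000011001010 = 57546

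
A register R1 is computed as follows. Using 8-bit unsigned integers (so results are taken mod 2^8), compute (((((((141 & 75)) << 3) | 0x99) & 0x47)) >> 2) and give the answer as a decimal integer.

16

141 = 10001101
75 = 01001011
→ & → 00001001 = 9
→ << 3 (mod 2^8) → 01001000 = 72
0x99 = 10011001
→ | → 11011001 = 217
0x47 = 01000111
→ & → 01000001 = 65
→ >> 2 → 00010000 = 16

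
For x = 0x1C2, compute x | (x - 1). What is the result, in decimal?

451

x = 111000010 = 450
x - 1 = 111000001
OR    = 111000011 = 451
(x | (x - 1) sets all bits below the lowest set bit.)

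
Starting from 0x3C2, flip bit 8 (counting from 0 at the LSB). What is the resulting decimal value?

706

x = 00001111000010
bit 8 is currently 1; toggle it via x ^ (1 << 8) = x ^ 256
→ 00001011000010 = 706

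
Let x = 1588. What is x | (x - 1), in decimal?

1591

x = 11000110100 = 1588
x - 1 = 11000110011
OR    = 11000110111 = 1591
(x | (x - 1) sets all bits below the lowest set bit.)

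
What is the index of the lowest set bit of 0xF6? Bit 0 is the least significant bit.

0xF6 = 11110110
Trailing zeros: 1, so the lowest set bit is bit 1 (value 2).

1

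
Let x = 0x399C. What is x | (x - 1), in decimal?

x = 11100110011100 = 14748
x - 1 = 11100110011011
OR    = 11100110011111 = 14751
(x | (x - 1) sets all bits below the lowest set bit.)

14751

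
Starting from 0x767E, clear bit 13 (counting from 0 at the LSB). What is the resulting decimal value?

x = 0111011001111110
bit 13 is currently 1; clear it via x & ~(1 << 13) = x & ~8192
→ 0101011001111110 = 22142

22142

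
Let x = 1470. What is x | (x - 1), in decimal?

x = 10110111110 = 1470
x - 1 = 10110111101
OR    = 10110111111 = 1471
(x | (x - 1) sets all bits below the lowest set bit.)

1471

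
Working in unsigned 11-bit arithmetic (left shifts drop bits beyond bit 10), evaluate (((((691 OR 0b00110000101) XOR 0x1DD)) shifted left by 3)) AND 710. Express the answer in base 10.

576

691 = 01010110011
0b00110000101 = 00110000101
→ OR → 01110110111 = 951
0x1DD = 00111011101
→ XOR → 01001101010 = 618
→ shifted left by 3 (mod 2^11) → 01101010000 = 848
710 = 01011000110
→ AND → 01001000000 = 576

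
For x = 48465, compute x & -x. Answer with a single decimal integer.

1

x = 1011110101010001 = 48465
-x (two's complement) = …0100001010101111
AND   = 0000000000000001 = 1
(x & -x isolates the lowest set bit of x.)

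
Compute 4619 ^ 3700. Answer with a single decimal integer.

7295

4619 = 1001000001011
3700 = 0111001110100
XOR → 1110001111111 = 7295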